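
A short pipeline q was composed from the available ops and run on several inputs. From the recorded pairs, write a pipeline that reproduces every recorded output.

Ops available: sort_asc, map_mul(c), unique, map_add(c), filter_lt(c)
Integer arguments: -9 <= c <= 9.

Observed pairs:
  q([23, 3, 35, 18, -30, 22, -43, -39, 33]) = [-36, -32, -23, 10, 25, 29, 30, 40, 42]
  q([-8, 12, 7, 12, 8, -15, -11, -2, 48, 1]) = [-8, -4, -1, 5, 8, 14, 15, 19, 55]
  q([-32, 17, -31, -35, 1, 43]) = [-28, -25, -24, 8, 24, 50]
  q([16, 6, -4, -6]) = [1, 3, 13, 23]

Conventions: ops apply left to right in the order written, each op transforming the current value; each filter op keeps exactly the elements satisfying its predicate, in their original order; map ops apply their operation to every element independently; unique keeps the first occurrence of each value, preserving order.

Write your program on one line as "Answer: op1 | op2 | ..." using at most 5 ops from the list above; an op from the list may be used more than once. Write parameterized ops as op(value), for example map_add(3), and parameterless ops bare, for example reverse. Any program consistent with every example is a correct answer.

map_add(4) | sort_asc | map_add(6) | unique | map_add(-3)

Check, running the answer program on each example:
  [23, 3, 35, 18, -30, 22, -43, -39, 33] -> [27, 7, 39, 22, -26, 26, -39, -35, 37] -> [-39, -35, -26, 7, 22, 26, 27, 37, 39] -> [-33, -29, -20, 13, 28, 32, 33, 43, 45] -> [-33, -29, -20, 13, 28, 32, 33, 43, 45] -> [-36, -32, -23, 10, 25, 29, 30, 40, 42]
  [-8, 12, 7, 12, 8, -15, -11, -2, 48, 1] -> [-4, 16, 11, 16, 12, -11, -7, 2, 52, 5] -> [-11, -7, -4, 2, 5, 11, 12, 16, 16, 52] -> [-5, -1, 2, 8, 11, 17, 18, 22, 22, 58] -> [-5, -1, 2, 8, 11, 17, 18, 22, 58] -> [-8, -4, -1, 5, 8, 14, 15, 19, 55]
  [-32, 17, -31, -35, 1, 43] -> [-28, 21, -27, -31, 5, 47] -> [-31, -28, -27, 5, 21, 47] -> [-25, -22, -21, 11, 27, 53] -> [-25, -22, -21, 11, 27, 53] -> [-28, -25, -24, 8, 24, 50]
  [16, 6, -4, -6] -> [20, 10, 0, -2] -> [-2, 0, 10, 20] -> [4, 6, 16, 26] -> [4, 6, 16, 26] -> [1, 3, 13, 23]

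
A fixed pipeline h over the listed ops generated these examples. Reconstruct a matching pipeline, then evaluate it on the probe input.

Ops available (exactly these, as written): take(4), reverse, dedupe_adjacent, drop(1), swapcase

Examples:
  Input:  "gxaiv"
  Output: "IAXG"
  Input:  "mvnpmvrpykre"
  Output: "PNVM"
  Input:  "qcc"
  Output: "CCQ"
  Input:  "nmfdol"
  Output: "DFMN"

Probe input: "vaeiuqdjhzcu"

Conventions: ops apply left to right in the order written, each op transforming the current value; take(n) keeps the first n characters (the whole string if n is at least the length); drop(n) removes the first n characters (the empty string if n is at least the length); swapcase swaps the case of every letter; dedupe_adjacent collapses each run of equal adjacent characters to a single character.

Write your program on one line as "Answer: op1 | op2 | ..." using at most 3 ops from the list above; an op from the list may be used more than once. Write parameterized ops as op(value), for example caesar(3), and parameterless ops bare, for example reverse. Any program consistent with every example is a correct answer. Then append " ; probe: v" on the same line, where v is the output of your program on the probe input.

swapcase | take(4) | reverse ; probe: "IEAV"

Check, running the answer program on each example:
  "gxaiv" -> "GXAIV" -> "GXAI" -> "IAXG"
  "mvnpmvrpykre" -> "MVNPMVRPYKRE" -> "MVNP" -> "PNVM"
  "qcc" -> "QCC" -> "QCC" -> "CCQ"
  "nmfdol" -> "NMFDOL" -> "NMFD" -> "DFMN"
  probe: "vaeiuqdjhzcu" -> "VAEIUQDJHZCU" -> "VAEI" -> "IEAV"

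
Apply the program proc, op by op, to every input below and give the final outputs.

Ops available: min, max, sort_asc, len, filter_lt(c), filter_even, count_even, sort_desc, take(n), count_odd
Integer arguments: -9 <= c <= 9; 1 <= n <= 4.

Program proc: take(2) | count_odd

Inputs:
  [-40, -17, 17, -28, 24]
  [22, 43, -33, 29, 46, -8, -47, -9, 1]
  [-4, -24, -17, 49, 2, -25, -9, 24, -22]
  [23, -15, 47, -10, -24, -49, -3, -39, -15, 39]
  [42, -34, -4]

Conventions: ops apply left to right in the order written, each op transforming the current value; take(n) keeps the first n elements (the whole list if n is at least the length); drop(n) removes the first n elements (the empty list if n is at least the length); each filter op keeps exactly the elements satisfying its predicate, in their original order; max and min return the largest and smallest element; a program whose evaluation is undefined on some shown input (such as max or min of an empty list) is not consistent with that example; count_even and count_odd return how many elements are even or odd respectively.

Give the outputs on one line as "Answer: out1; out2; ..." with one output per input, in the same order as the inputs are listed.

Execution, op by op:
  [-40, -17, 17, -28, 24] -> [-40, -17] -> 1
  [22, 43, -33, 29, 46, -8, -47, -9, 1] -> [22, 43] -> 1
  [-4, -24, -17, 49, 2, -25, -9, 24, -22] -> [-4, -24] -> 0
  [23, -15, 47, -10, -24, -49, -3, -39, -15, 39] -> [23, -15] -> 2
  [42, -34, -4] -> [42, -34] -> 0

1; 1; 0; 2; 0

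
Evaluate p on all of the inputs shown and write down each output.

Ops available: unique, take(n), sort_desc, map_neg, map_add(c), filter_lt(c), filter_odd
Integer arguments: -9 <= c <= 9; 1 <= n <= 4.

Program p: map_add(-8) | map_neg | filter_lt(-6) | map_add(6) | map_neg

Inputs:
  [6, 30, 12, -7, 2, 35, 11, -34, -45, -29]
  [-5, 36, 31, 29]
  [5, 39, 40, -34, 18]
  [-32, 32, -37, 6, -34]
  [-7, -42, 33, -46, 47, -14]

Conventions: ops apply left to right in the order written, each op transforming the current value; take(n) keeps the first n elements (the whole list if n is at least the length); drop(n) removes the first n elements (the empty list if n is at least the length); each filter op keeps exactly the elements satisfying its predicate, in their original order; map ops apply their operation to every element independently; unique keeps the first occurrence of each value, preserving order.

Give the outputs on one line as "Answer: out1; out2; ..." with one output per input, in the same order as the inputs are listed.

[16, 21]; [22, 17, 15]; [25, 26, 4]; [18]; [19, 33]

Execution, op by op:
  [6, 30, 12, -7, 2, 35, 11, -34, -45, -29] -> [-2, 22, 4, -15, -6, 27, 3, -42, -53, -37] -> [2, -22, -4, 15, 6, -27, -3, 42, 53, 37] -> [-22, -27] -> [-16, -21] -> [16, 21]
  [-5, 36, 31, 29] -> [-13, 28, 23, 21] -> [13, -28, -23, -21] -> [-28, -23, -21] -> [-22, -17, -15] -> [22, 17, 15]
  [5, 39, 40, -34, 18] -> [-3, 31, 32, -42, 10] -> [3, -31, -32, 42, -10] -> [-31, -32, -10] -> [-25, -26, -4] -> [25, 26, 4]
  [-32, 32, -37, 6, -34] -> [-40, 24, -45, -2, -42] -> [40, -24, 45, 2, 42] -> [-24] -> [-18] -> [18]
  [-7, -42, 33, -46, 47, -14] -> [-15, -50, 25, -54, 39, -22] -> [15, 50, -25, 54, -39, 22] -> [-25, -39] -> [-19, -33] -> [19, 33]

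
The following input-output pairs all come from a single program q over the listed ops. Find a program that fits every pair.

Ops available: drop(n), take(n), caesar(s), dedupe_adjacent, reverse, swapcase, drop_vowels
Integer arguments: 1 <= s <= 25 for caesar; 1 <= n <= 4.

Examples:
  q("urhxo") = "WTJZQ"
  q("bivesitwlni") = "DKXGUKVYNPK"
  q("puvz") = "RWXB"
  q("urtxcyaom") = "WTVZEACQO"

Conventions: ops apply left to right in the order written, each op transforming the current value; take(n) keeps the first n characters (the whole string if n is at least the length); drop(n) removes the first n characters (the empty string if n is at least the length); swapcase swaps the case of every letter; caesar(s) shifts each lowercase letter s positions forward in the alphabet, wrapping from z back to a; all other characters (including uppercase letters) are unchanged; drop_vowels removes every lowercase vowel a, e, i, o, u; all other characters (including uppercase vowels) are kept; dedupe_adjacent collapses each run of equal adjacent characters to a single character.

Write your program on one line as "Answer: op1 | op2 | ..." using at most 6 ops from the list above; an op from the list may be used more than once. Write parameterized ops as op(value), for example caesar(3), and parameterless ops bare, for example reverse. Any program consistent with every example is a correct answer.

caesar(21) | caesar(4) | caesar(13) | caesar(16) | swapcase

Check, running the answer program on each example:
  "urhxo" -> "pmcsj" -> "tqgwn" -> "gdtja" -> "wtjzq" -> "WTJZQ"
  "bivesitwlni" -> "wdqzndorgid" -> "ahudrhsvkmh" -> "nuhqeufixzu" -> "dkxgukvynpk" -> "DKXGUKVYNPK"
  "puvz" -> "kpqu" -> "otuy" -> "bghl" -> "rwxb" -> "RWXB"
  "urtxcyaom" -> "pmosxtvjh" -> "tqswbxznl" -> "gdfjokmay" -> "wtvzeacqo" -> "WTVZEACQO"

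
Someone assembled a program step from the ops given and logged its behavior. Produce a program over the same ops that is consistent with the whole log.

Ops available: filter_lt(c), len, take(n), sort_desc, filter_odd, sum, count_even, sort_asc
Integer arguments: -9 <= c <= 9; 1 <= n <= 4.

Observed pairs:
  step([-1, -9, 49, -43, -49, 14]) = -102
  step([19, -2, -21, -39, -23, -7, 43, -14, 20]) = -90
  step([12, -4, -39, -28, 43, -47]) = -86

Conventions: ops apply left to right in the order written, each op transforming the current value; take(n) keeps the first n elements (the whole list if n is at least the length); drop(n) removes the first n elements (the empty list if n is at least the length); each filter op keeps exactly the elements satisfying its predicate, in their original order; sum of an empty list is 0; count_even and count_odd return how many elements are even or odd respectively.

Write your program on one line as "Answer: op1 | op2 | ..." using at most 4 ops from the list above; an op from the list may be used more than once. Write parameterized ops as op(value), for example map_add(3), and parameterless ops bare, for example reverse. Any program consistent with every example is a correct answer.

filter_odd | filter_lt(1) | sort_desc | sum

Check, running the answer program on each example:
  [-1, -9, 49, -43, -49, 14] -> [-1, -9, 49, -43, -49] -> [-1, -9, -43, -49] -> [-1, -9, -43, -49] -> -102
  [19, -2, -21, -39, -23, -7, 43, -14, 20] -> [19, -21, -39, -23, -7, 43] -> [-21, -39, -23, -7] -> [-7, -21, -23, -39] -> -90
  [12, -4, -39, -28, 43, -47] -> [-39, 43, -47] -> [-39, -47] -> [-39, -47] -> -86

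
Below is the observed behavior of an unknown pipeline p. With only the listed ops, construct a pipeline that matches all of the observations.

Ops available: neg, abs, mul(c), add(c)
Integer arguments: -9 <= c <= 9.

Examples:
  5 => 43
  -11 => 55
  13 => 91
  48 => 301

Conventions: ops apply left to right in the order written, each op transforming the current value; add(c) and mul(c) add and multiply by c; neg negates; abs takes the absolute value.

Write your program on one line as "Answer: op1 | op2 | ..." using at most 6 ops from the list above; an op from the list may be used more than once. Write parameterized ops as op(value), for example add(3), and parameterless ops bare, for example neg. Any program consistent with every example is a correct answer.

add(2) | mul(6) | abs | add(-3) | add(4)

Check, running the answer program on each example:
  5 -> 7 -> 42 -> 42 -> 39 -> 43
  -11 -> -9 -> -54 -> 54 -> 51 -> 55
  13 -> 15 -> 90 -> 90 -> 87 -> 91
  48 -> 50 -> 300 -> 300 -> 297 -> 301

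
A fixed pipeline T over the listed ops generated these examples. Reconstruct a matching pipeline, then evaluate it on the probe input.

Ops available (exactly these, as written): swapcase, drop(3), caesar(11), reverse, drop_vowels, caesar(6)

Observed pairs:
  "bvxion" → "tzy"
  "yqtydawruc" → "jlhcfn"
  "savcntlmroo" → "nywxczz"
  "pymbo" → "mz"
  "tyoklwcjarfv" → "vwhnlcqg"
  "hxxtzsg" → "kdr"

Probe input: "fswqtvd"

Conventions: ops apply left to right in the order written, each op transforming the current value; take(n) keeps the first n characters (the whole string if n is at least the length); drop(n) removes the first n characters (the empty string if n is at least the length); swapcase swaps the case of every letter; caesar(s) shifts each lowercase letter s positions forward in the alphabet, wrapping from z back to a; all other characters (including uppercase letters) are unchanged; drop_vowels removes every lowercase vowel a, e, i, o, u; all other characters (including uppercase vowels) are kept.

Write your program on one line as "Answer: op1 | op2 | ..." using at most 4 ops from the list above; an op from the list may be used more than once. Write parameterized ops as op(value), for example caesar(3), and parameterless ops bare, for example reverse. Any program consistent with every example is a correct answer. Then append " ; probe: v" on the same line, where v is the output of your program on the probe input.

drop(3) | caesar(11) | drop_vowels ; probe: "bg"

Check, running the answer program on each example:
  "bvxion" -> "ion" -> "tzy" -> "tzy"
  "yqtydawruc" -> "ydawruc" -> "jolhcfn" -> "jlhcfn"
  "savcntlmroo" -> "cntlmroo" -> "nyewxczz" -> "nywxczz"
  "pymbo" -> "bo" -> "mz" -> "mz"
  "tyoklwcjarfv" -> "klwcjarfv" -> "vwhnulcqg" -> "vwhnlcqg"
  "hxxtzsg" -> "tzsg" -> "ekdr" -> "kdr"
  probe: "fswqtvd" -> "qtvd" -> "bego" -> "bg"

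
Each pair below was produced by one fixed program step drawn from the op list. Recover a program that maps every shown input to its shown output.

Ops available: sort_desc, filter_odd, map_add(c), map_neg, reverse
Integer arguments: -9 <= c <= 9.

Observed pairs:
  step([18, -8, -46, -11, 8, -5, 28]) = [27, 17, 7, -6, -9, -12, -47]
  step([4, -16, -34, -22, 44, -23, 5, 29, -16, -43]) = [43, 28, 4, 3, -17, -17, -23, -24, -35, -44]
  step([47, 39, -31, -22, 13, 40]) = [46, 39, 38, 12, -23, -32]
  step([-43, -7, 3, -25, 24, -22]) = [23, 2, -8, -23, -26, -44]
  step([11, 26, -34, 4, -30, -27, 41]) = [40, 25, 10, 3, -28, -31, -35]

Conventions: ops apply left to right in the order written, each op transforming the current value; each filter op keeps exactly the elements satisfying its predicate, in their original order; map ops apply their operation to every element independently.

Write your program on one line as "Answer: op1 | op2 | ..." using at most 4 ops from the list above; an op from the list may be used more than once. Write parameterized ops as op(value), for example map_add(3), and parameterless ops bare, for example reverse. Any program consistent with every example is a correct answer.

map_add(-7) | reverse | sort_desc | map_add(6)

Check, running the answer program on each example:
  [18, -8, -46, -11, 8, -5, 28] -> [11, -15, -53, -18, 1, -12, 21] -> [21, -12, 1, -18, -53, -15, 11] -> [21, 11, 1, -12, -15, -18, -53] -> [27, 17, 7, -6, -9, -12, -47]
  [4, -16, -34, -22, 44, -23, 5, 29, -16, -43] -> [-3, -23, -41, -29, 37, -30, -2, 22, -23, -50] -> [-50, -23, 22, -2, -30, 37, -29, -41, -23, -3] -> [37, 22, -2, -3, -23, -23, -29, -30, -41, -50] -> [43, 28, 4, 3, -17, -17, -23, -24, -35, -44]
  [47, 39, -31, -22, 13, 40] -> [40, 32, -38, -29, 6, 33] -> [33, 6, -29, -38, 32, 40] -> [40, 33, 32, 6, -29, -38] -> [46, 39, 38, 12, -23, -32]
  [-43, -7, 3, -25, 24, -22] -> [-50, -14, -4, -32, 17, -29] -> [-29, 17, -32, -4, -14, -50] -> [17, -4, -14, -29, -32, -50] -> [23, 2, -8, -23, -26, -44]
  [11, 26, -34, 4, -30, -27, 41] -> [4, 19, -41, -3, -37, -34, 34] -> [34, -34, -37, -3, -41, 19, 4] -> [34, 19, 4, -3, -34, -37, -41] -> [40, 25, 10, 3, -28, -31, -35]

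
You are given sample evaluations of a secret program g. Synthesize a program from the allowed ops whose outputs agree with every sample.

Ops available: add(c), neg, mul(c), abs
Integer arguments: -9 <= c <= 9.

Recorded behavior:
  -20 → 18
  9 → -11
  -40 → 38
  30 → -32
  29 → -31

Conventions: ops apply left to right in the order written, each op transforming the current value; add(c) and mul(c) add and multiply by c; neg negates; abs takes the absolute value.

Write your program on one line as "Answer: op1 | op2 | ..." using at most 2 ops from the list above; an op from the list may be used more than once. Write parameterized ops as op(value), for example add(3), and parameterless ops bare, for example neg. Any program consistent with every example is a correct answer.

add(2) | neg

Check, running the answer program on each example:
  -20 -> -18 -> 18
  9 -> 11 -> -11
  -40 -> -38 -> 38
  30 -> 32 -> -32
  29 -> 31 -> -31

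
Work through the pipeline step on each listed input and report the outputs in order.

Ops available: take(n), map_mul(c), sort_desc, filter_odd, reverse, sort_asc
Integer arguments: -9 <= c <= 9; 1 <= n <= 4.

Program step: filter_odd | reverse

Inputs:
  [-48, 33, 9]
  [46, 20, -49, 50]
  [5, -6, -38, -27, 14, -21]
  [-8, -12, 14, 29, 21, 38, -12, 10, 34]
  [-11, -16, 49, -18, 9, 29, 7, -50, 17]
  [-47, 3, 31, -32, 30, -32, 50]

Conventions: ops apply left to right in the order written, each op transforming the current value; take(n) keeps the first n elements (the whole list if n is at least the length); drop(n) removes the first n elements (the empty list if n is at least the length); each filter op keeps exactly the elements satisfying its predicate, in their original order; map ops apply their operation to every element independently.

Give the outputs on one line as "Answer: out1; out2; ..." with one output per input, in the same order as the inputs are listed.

[9, 33]; [-49]; [-21, -27, 5]; [21, 29]; [17, 7, 29, 9, 49, -11]; [31, 3, -47]

Execution, op by op:
  [-48, 33, 9] -> [33, 9] -> [9, 33]
  [46, 20, -49, 50] -> [-49] -> [-49]
  [5, -6, -38, -27, 14, -21] -> [5, -27, -21] -> [-21, -27, 5]
  [-8, -12, 14, 29, 21, 38, -12, 10, 34] -> [29, 21] -> [21, 29]
  [-11, -16, 49, -18, 9, 29, 7, -50, 17] -> [-11, 49, 9, 29, 7, 17] -> [17, 7, 29, 9, 49, -11]
  [-47, 3, 31, -32, 30, -32, 50] -> [-47, 3, 31] -> [31, 3, -47]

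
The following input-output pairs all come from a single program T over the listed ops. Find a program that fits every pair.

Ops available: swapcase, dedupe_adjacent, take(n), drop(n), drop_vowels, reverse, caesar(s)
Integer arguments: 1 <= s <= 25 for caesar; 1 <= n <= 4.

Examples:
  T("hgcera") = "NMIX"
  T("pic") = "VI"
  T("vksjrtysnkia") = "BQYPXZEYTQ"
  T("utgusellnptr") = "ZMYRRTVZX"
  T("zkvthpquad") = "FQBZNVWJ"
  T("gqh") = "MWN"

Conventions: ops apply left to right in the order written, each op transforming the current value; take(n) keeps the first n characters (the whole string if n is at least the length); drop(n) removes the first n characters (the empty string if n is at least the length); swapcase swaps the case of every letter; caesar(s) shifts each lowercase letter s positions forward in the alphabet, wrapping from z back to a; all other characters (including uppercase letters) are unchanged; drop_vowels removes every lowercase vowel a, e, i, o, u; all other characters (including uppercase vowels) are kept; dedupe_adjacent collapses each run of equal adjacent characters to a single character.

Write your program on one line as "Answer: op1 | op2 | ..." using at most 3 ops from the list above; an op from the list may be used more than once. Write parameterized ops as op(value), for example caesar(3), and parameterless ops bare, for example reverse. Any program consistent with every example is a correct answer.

drop_vowels | caesar(6) | swapcase

Check, running the answer program on each example:
  "hgcera" -> "hgcr" -> "nmix" -> "NMIX"
  "pic" -> "pc" -> "vi" -> "VI"
  "vksjrtysnkia" -> "vksjrtysnk" -> "bqypxzeytq" -> "BQYPXZEYTQ"
  "utgusellnptr" -> "tgsllnptr" -> "zmyrrtvzx" -> "ZMYRRTVZX"
  "zkvthpquad" -> "zkvthpqd" -> "fqbznvwj" -> "FQBZNVWJ"
  "gqh" -> "gqh" -> "mwn" -> "MWN"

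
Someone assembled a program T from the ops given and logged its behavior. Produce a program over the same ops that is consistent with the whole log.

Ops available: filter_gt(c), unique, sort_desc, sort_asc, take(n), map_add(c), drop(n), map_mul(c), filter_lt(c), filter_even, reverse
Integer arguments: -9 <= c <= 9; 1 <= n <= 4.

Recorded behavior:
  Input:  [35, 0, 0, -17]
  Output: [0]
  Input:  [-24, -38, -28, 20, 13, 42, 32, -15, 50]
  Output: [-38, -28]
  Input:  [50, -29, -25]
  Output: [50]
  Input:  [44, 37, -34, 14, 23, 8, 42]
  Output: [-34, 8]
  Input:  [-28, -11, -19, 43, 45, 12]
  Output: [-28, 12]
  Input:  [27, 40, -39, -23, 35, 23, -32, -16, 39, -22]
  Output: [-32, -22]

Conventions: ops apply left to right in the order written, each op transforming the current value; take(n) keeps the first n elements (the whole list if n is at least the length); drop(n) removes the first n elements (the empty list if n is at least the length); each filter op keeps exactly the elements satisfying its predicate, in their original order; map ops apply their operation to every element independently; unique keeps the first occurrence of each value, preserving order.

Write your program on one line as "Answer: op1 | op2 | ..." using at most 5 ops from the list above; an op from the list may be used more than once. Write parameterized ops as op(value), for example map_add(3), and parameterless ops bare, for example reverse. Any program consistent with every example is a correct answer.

sort_asc | filter_even | take(2) | unique

Check, running the answer program on each example:
  [35, 0, 0, -17] -> [-17, 0, 0, 35] -> [0, 0] -> [0, 0] -> [0]
  [-24, -38, -28, 20, 13, 42, 32, -15, 50] -> [-38, -28, -24, -15, 13, 20, 32, 42, 50] -> [-38, -28, -24, 20, 32, 42, 50] -> [-38, -28] -> [-38, -28]
  [50, -29, -25] -> [-29, -25, 50] -> [50] -> [50] -> [50]
  [44, 37, -34, 14, 23, 8, 42] -> [-34, 8, 14, 23, 37, 42, 44] -> [-34, 8, 14, 42, 44] -> [-34, 8] -> [-34, 8]
  [-28, -11, -19, 43, 45, 12] -> [-28, -19, -11, 12, 43, 45] -> [-28, 12] -> [-28, 12] -> [-28, 12]
  [27, 40, -39, -23, 35, 23, -32, -16, 39, -22] -> [-39, -32, -23, -22, -16, 23, 27, 35, 39, 40] -> [-32, -22, -16, 40] -> [-32, -22] -> [-32, -22]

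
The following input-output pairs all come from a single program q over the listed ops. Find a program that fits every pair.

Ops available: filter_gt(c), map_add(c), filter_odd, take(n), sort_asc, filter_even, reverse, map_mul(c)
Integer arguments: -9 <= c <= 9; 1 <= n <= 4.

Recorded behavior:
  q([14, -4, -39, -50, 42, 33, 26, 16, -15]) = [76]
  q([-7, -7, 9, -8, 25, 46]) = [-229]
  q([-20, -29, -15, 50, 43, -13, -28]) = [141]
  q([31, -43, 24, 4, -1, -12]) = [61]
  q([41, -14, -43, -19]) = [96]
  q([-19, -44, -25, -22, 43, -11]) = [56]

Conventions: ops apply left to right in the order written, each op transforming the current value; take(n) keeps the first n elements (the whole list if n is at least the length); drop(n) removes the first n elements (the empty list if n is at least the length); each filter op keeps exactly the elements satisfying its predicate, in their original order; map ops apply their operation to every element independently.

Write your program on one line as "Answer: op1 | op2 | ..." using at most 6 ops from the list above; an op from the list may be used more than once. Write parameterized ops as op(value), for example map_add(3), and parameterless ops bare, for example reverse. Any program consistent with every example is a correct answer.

map_mul(-5) | reverse | take(3) | map_add(-5) | map_add(6) | take(1)

Check, running the answer program on each example:
  [14, -4, -39, -50, 42, 33, 26, 16, -15] -> [-70, 20, 195, 250, -210, -165, -130, -80, 75] -> [75, -80, -130, -165, -210, 250, 195, 20, -70] -> [75, -80, -130] -> [70, -85, -135] -> [76, -79, -129] -> [76]
  [-7, -7, 9, -8, 25, 46] -> [35, 35, -45, 40, -125, -230] -> [-230, -125, 40, -45, 35, 35] -> [-230, -125, 40] -> [-235, -130, 35] -> [-229, -124, 41] -> [-229]
  [-20, -29, -15, 50, 43, -13, -28] -> [100, 145, 75, -250, -215, 65, 140] -> [140, 65, -215, -250, 75, 145, 100] -> [140, 65, -215] -> [135, 60, -220] -> [141, 66, -214] -> [141]
  [31, -43, 24, 4, -1, -12] -> [-155, 215, -120, -20, 5, 60] -> [60, 5, -20, -120, 215, -155] -> [60, 5, -20] -> [55, 0, -25] -> [61, 6, -19] -> [61]
  [41, -14, -43, -19] -> [-205, 70, 215, 95] -> [95, 215, 70, -205] -> [95, 215, 70] -> [90, 210, 65] -> [96, 216, 71] -> [96]
  [-19, -44, -25, -22, 43, -11] -> [95, 220, 125, 110, -215, 55] -> [55, -215, 110, 125, 220, 95] -> [55, -215, 110] -> [50, -220, 105] -> [56, -214, 111] -> [56]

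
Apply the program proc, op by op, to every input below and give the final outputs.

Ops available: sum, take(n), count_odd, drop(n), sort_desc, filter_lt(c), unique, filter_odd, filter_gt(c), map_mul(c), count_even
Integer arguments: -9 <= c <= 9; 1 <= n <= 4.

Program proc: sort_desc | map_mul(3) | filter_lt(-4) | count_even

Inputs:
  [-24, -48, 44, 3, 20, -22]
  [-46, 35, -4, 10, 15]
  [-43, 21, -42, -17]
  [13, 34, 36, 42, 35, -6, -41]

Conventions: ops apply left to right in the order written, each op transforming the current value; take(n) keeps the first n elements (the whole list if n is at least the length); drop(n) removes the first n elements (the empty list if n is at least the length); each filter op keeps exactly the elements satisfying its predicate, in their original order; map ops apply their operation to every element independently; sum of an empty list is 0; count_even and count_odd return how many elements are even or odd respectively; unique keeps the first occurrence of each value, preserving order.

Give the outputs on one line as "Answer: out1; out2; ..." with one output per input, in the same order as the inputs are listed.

Execution, op by op:
  [-24, -48, 44, 3, 20, -22] -> [44, 20, 3, -22, -24, -48] -> [132, 60, 9, -66, -72, -144] -> [-66, -72, -144] -> 3
  [-46, 35, -4, 10, 15] -> [35, 15, 10, -4, -46] -> [105, 45, 30, -12, -138] -> [-12, -138] -> 2
  [-43, 21, -42, -17] -> [21, -17, -42, -43] -> [63, -51, -126, -129] -> [-51, -126, -129] -> 1
  [13, 34, 36, 42, 35, -6, -41] -> [42, 36, 35, 34, 13, -6, -41] -> [126, 108, 105, 102, 39, -18, -123] -> [-18, -123] -> 1

3; 2; 1; 1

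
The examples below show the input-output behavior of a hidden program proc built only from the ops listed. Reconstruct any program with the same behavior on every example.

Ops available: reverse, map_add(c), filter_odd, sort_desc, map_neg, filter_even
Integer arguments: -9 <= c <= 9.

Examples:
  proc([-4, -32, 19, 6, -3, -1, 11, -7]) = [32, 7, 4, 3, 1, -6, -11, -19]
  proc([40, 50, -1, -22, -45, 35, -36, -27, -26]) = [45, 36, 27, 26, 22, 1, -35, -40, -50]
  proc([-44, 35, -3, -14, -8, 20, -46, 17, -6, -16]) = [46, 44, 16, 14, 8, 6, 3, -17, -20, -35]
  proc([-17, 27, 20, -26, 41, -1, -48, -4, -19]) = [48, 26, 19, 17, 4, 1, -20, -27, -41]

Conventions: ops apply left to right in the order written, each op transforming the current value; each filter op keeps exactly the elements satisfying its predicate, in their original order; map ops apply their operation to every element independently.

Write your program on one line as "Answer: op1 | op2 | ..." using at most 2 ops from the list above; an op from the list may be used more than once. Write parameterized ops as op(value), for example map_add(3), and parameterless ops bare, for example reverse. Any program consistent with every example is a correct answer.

map_neg | sort_desc

Check, running the answer program on each example:
  [-4, -32, 19, 6, -3, -1, 11, -7] -> [4, 32, -19, -6, 3, 1, -11, 7] -> [32, 7, 4, 3, 1, -6, -11, -19]
  [40, 50, -1, -22, -45, 35, -36, -27, -26] -> [-40, -50, 1, 22, 45, -35, 36, 27, 26] -> [45, 36, 27, 26, 22, 1, -35, -40, -50]
  [-44, 35, -3, -14, -8, 20, -46, 17, -6, -16] -> [44, -35, 3, 14, 8, -20, 46, -17, 6, 16] -> [46, 44, 16, 14, 8, 6, 3, -17, -20, -35]
  [-17, 27, 20, -26, 41, -1, -48, -4, -19] -> [17, -27, -20, 26, -41, 1, 48, 4, 19] -> [48, 26, 19, 17, 4, 1, -20, -27, -41]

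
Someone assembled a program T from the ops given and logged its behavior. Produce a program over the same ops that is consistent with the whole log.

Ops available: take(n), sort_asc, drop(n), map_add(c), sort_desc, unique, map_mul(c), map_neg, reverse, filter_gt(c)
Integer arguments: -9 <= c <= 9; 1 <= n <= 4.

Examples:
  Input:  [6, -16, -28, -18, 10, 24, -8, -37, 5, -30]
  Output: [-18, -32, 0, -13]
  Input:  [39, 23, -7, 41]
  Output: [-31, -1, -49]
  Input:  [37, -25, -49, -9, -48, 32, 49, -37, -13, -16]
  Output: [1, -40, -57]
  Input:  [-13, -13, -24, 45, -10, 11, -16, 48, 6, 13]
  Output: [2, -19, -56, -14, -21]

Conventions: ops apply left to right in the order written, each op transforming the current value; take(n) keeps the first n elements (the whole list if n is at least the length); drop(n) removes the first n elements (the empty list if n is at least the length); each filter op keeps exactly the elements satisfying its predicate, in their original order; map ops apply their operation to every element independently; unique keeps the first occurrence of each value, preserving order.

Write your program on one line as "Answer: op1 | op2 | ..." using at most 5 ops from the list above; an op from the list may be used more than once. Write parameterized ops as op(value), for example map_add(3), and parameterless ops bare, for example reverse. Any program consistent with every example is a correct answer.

unique | map_add(8) | filter_gt(-4) | map_neg | drop(1)

Check, running the answer program on each example:
  [6, -16, -28, -18, 10, 24, -8, -37, 5, -30] -> [6, -16, -28, -18, 10, 24, -8, -37, 5, -30] -> [14, -8, -20, -10, 18, 32, 0, -29, 13, -22] -> [14, 18, 32, 0, 13] -> [-14, -18, -32, 0, -13] -> [-18, -32, 0, -13]
  [39, 23, -7, 41] -> [39, 23, -7, 41] -> [47, 31, 1, 49] -> [47, 31, 1, 49] -> [-47, -31, -1, -49] -> [-31, -1, -49]
  [37, -25, -49, -9, -48, 32, 49, -37, -13, -16] -> [37, -25, -49, -9, -48, 32, 49, -37, -13, -16] -> [45, -17, -41, -1, -40, 40, 57, -29, -5, -8] -> [45, -1, 40, 57] -> [-45, 1, -40, -57] -> [1, -40, -57]
  [-13, -13, -24, 45, -10, 11, -16, 48, 6, 13] -> [-13, -24, 45, -10, 11, -16, 48, 6, 13] -> [-5, -16, 53, -2, 19, -8, 56, 14, 21] -> [53, -2, 19, 56, 14, 21] -> [-53, 2, -19, -56, -14, -21] -> [2, -19, -56, -14, -21]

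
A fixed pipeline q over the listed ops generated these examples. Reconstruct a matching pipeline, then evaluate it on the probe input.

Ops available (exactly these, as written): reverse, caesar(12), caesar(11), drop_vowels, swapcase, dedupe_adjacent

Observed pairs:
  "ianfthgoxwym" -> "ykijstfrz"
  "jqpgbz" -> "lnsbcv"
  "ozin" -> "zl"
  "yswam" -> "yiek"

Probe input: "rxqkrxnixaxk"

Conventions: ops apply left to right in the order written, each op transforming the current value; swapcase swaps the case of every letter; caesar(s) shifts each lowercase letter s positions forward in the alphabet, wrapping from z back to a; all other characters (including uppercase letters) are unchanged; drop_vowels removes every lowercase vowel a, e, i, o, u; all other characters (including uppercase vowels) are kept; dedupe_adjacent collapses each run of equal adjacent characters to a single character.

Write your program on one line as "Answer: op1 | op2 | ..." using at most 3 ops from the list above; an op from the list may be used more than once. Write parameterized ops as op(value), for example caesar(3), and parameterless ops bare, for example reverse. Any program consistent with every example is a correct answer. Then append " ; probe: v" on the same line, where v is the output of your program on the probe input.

drop_vowels | caesar(12) | reverse ; probe: "wjjzjdwcjd"

Check, running the answer program on each example:
  "ianfthgoxwym" -> "nfthgxwym" -> "zrftsjiky" -> "ykijstfrz"
  "jqpgbz" -> "jqpgbz" -> "vcbsnl" -> "lnsbcv"
  "ozin" -> "zn" -> "lz" -> "zl"
  "yswam" -> "yswm" -> "keiy" -> "yiek"
  probe: "rxqkrxnixaxk" -> "rxqkrxnxxk" -> "djcwdjzjjw" -> "wjjzjdwcjd"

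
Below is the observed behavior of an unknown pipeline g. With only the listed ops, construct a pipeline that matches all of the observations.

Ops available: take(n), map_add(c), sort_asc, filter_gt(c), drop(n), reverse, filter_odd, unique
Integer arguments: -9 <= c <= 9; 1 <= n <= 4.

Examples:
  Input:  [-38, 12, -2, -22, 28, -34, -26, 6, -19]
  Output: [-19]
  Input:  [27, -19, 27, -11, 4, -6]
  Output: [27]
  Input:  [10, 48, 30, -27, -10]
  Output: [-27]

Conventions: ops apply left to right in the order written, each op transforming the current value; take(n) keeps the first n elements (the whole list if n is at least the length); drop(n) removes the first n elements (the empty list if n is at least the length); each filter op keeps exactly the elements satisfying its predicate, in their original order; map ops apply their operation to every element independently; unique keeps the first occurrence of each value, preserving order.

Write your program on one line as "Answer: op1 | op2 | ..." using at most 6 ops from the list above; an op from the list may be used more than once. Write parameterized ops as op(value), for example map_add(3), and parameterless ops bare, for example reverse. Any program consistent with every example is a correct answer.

sort_asc | reverse | unique | filter_odd | take(1)

Check, running the answer program on each example:
  [-38, 12, -2, -22, 28, -34, -26, 6, -19] -> [-38, -34, -26, -22, -19, -2, 6, 12, 28] -> [28, 12, 6, -2, -19, -22, -26, -34, -38] -> [28, 12, 6, -2, -19, -22, -26, -34, -38] -> [-19] -> [-19]
  [27, -19, 27, -11, 4, -6] -> [-19, -11, -6, 4, 27, 27] -> [27, 27, 4, -6, -11, -19] -> [27, 4, -6, -11, -19] -> [27, -11, -19] -> [27]
  [10, 48, 30, -27, -10] -> [-27, -10, 10, 30, 48] -> [48, 30, 10, -10, -27] -> [48, 30, 10, -10, -27] -> [-27] -> [-27]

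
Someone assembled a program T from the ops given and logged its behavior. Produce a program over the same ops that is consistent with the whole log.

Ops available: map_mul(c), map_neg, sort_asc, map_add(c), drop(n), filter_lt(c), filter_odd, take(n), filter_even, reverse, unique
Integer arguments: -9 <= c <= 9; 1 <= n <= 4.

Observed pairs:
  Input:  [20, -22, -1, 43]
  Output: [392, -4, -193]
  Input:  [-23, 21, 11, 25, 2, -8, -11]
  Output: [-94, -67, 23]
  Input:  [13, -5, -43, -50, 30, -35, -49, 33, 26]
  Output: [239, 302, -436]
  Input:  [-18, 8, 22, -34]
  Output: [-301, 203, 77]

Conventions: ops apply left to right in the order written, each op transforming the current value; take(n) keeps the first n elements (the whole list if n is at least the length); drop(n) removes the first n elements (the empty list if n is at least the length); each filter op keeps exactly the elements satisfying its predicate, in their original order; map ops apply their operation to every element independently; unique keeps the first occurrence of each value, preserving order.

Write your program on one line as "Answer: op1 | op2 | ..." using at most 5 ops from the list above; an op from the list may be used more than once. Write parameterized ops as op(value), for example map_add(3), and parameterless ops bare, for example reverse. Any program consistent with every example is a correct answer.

map_mul(9) | map_add(5) | reverse | take(3)

Check, running the answer program on each example:
  [20, -22, -1, 43] -> [180, -198, -9, 387] -> [185, -193, -4, 392] -> [392, -4, -193, 185] -> [392, -4, -193]
  [-23, 21, 11, 25, 2, -8, -11] -> [-207, 189, 99, 225, 18, -72, -99] -> [-202, 194, 104, 230, 23, -67, -94] -> [-94, -67, 23, 230, 104, 194, -202] -> [-94, -67, 23]
  [13, -5, -43, -50, 30, -35, -49, 33, 26] -> [117, -45, -387, -450, 270, -315, -441, 297, 234] -> [122, -40, -382, -445, 275, -310, -436, 302, 239] -> [239, 302, -436, -310, 275, -445, -382, -40, 122] -> [239, 302, -436]
  [-18, 8, 22, -34] -> [-162, 72, 198, -306] -> [-157, 77, 203, -301] -> [-301, 203, 77, -157] -> [-301, 203, 77]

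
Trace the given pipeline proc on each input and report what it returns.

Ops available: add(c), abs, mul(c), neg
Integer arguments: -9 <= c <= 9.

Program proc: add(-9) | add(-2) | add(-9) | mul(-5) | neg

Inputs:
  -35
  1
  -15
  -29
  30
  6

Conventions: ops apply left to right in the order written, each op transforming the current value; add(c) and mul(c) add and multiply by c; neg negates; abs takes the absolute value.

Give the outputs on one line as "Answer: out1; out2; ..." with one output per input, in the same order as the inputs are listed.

Execution, op by op:
  -35 -> -44 -> -46 -> -55 -> 275 -> -275
  1 -> -8 -> -10 -> -19 -> 95 -> -95
  -15 -> -24 -> -26 -> -35 -> 175 -> -175
  -29 -> -38 -> -40 -> -49 -> 245 -> -245
  30 -> 21 -> 19 -> 10 -> -50 -> 50
  6 -> -3 -> -5 -> -14 -> 70 -> -70

-275; -95; -175; -245; 50; -70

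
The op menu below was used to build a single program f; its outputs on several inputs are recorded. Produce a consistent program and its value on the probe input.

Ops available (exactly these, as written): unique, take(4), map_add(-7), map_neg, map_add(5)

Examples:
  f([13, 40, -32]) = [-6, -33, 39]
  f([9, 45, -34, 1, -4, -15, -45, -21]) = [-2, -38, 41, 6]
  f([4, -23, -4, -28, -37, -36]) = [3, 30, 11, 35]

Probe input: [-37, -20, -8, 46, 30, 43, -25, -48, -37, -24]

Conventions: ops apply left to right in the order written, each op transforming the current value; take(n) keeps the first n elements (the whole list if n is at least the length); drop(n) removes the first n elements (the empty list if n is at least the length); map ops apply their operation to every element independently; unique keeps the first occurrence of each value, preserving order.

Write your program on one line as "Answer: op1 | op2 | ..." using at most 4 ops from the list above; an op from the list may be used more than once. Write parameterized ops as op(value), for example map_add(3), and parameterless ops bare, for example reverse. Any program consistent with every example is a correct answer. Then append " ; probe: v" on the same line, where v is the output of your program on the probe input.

map_add(-7) | map_neg | take(4) ; probe: [44, 27, 15, -39]

Check, running the answer program on each example:
  [13, 40, -32] -> [6, 33, -39] -> [-6, -33, 39] -> [-6, -33, 39]
  [9, 45, -34, 1, -4, -15, -45, -21] -> [2, 38, -41, -6, -11, -22, -52, -28] -> [-2, -38, 41, 6, 11, 22, 52, 28] -> [-2, -38, 41, 6]
  [4, -23, -4, -28, -37, -36] -> [-3, -30, -11, -35, -44, -43] -> [3, 30, 11, 35, 44, 43] -> [3, 30, 11, 35]
  probe: [-37, -20, -8, 46, 30, 43, -25, -48, -37, -24] -> [-44, -27, -15, 39, 23, 36, -32, -55, -44, -31] -> [44, 27, 15, -39, -23, -36, 32, 55, 44, 31] -> [44, 27, 15, -39]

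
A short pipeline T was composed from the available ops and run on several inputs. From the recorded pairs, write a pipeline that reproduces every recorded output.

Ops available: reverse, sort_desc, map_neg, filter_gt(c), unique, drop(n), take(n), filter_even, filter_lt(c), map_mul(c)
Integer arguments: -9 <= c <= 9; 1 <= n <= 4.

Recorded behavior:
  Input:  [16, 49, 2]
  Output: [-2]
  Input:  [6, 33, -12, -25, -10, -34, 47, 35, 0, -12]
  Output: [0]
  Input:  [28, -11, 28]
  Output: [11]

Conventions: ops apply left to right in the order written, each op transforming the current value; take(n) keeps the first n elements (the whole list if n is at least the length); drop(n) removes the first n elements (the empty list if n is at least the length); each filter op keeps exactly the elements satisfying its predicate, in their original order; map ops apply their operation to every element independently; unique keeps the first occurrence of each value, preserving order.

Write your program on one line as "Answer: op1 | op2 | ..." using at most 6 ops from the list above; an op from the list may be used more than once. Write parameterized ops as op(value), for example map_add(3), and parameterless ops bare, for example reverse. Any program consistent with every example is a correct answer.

filter_lt(3) | map_neg | sort_desc | reverse | take(1)

Check, running the answer program on each example:
  [16, 49, 2] -> [2] -> [-2] -> [-2] -> [-2] -> [-2]
  [6, 33, -12, -25, -10, -34, 47, 35, 0, -12] -> [-12, -25, -10, -34, 0, -12] -> [12, 25, 10, 34, 0, 12] -> [34, 25, 12, 12, 10, 0] -> [0, 10, 12, 12, 25, 34] -> [0]
  [28, -11, 28] -> [-11] -> [11] -> [11] -> [11] -> [11]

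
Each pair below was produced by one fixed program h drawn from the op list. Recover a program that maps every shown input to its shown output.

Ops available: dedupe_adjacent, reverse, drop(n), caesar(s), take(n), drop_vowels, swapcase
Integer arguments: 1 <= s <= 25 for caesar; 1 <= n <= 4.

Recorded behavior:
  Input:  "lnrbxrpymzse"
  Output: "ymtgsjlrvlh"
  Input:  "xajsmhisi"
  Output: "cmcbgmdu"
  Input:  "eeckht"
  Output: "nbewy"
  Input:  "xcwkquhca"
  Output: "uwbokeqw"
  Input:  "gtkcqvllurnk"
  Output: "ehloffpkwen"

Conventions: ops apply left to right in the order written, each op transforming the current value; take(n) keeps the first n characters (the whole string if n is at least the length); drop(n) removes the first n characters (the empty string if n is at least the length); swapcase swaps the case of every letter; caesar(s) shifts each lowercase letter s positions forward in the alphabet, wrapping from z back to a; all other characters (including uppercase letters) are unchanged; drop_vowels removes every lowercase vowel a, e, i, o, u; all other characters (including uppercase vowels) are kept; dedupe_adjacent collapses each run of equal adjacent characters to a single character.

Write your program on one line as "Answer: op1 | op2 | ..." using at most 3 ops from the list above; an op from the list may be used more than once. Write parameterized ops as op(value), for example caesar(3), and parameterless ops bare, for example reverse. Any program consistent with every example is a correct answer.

drop(1) | caesar(20) | reverse

Check, running the answer program on each example:
  "lnrbxrpymzse" -> "nrbxrpymzse" -> "hlvrljsgtmy" -> "ymtgsjlrvlh"
  "xajsmhisi" -> "ajsmhisi" -> "udmgbcmc" -> "cmcbgmdu"
  "eeckht" -> "eckht" -> "ywebn" -> "nbewy"
  "xcwkquhca" -> "cwkquhca" -> "wqekobwu" -> "uwbokeqw"
  "gtkcqvllurnk" -> "tkcqvllurnk" -> "newkpffolhe" -> "ehloffpkwen"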